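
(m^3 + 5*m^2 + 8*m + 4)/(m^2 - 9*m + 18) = (m^3 + 5*m^2 + 8*m + 4)/(m^2 - 9*m + 18)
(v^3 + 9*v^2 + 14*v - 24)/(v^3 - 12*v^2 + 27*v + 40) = (v^3 + 9*v^2 + 14*v - 24)/(v^3 - 12*v^2 + 27*v + 40)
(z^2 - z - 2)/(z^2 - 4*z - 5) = (z - 2)/(z - 5)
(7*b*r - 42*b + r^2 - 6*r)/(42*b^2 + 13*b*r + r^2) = (r - 6)/(6*b + r)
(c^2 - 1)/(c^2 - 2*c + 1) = (c + 1)/(c - 1)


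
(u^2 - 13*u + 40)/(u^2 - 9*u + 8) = (u - 5)/(u - 1)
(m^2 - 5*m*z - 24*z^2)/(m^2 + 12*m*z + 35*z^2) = (m^2 - 5*m*z - 24*z^2)/(m^2 + 12*m*z + 35*z^2)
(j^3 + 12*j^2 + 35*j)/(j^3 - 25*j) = (j + 7)/(j - 5)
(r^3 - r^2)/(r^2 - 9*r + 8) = r^2/(r - 8)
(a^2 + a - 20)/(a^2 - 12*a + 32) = (a + 5)/(a - 8)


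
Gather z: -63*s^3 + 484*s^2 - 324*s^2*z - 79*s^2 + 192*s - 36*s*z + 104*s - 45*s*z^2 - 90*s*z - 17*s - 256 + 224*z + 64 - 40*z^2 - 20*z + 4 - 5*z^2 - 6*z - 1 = -63*s^3 + 405*s^2 + 279*s + z^2*(-45*s - 45) + z*(-324*s^2 - 126*s + 198) - 189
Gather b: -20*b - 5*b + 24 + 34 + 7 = 65 - 25*b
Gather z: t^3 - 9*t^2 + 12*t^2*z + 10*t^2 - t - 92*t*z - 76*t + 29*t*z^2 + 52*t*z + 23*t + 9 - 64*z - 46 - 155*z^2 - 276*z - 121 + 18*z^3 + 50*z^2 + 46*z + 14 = t^3 + t^2 - 54*t + 18*z^3 + z^2*(29*t - 105) + z*(12*t^2 - 40*t - 294) - 144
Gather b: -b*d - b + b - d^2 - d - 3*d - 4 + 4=-b*d - d^2 - 4*d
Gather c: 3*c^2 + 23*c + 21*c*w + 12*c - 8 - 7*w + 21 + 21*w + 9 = 3*c^2 + c*(21*w + 35) + 14*w + 22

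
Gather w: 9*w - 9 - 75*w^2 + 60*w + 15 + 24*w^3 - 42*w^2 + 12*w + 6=24*w^3 - 117*w^2 + 81*w + 12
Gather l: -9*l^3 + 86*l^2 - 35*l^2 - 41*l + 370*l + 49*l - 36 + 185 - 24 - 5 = -9*l^3 + 51*l^2 + 378*l + 120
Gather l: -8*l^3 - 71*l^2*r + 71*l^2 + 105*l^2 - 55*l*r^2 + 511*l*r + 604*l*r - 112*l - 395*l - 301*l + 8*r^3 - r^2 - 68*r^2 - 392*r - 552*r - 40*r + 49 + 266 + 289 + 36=-8*l^3 + l^2*(176 - 71*r) + l*(-55*r^2 + 1115*r - 808) + 8*r^3 - 69*r^2 - 984*r + 640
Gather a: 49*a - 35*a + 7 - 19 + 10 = 14*a - 2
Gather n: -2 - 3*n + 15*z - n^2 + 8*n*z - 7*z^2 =-n^2 + n*(8*z - 3) - 7*z^2 + 15*z - 2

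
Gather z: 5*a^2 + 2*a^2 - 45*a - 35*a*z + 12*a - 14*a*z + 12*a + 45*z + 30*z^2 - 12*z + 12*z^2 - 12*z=7*a^2 - 21*a + 42*z^2 + z*(21 - 49*a)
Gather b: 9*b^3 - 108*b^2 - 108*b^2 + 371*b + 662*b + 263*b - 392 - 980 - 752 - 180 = 9*b^3 - 216*b^2 + 1296*b - 2304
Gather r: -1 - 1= -2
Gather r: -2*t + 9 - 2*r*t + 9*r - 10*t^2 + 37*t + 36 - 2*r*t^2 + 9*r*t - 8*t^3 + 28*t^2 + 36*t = r*(-2*t^2 + 7*t + 9) - 8*t^3 + 18*t^2 + 71*t + 45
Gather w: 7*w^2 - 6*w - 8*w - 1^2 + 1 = 7*w^2 - 14*w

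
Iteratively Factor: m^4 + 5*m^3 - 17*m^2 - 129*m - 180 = (m + 4)*(m^3 + m^2 - 21*m - 45) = (m + 3)*(m + 4)*(m^2 - 2*m - 15) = (m + 3)^2*(m + 4)*(m - 5)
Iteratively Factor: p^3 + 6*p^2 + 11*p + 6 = (p + 3)*(p^2 + 3*p + 2) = (p + 1)*(p + 3)*(p + 2)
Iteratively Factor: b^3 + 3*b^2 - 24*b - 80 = (b + 4)*(b^2 - b - 20) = (b - 5)*(b + 4)*(b + 4)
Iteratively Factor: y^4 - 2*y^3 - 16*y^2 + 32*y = (y - 2)*(y^3 - 16*y) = (y - 2)*(y + 4)*(y^2 - 4*y) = y*(y - 2)*(y + 4)*(y - 4)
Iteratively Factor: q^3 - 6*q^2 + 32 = (q + 2)*(q^2 - 8*q + 16) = (q - 4)*(q + 2)*(q - 4)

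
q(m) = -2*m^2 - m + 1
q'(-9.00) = 35.00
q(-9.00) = -152.00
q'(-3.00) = 11.00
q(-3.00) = -14.00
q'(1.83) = -8.32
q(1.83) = -7.53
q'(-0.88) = 2.52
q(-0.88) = 0.33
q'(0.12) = -1.48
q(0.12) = 0.85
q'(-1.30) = 4.20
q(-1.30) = -1.08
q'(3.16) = -13.64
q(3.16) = -22.13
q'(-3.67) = 13.68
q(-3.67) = -22.27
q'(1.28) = -6.12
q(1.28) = -3.56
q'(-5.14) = 19.56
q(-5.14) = -46.70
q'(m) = -4*m - 1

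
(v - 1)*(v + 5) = v^2 + 4*v - 5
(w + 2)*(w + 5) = w^2 + 7*w + 10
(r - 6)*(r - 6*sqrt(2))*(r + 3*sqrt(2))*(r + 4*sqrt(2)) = r^4 - 6*r^3 + sqrt(2)*r^3 - 60*r^2 - 6*sqrt(2)*r^2 - 144*sqrt(2)*r + 360*r + 864*sqrt(2)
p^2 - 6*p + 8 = (p - 4)*(p - 2)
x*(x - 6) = x^2 - 6*x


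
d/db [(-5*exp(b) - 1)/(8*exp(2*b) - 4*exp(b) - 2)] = (20*exp(2*b) + 8*exp(b) + 3)*exp(b)/(2*(16*exp(4*b) - 16*exp(3*b) - 4*exp(2*b) + 4*exp(b) + 1))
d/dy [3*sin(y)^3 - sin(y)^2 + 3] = (9*sin(y) - 2)*sin(y)*cos(y)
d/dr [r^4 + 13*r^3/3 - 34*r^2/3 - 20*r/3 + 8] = 4*r^3 + 13*r^2 - 68*r/3 - 20/3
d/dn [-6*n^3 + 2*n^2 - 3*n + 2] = -18*n^2 + 4*n - 3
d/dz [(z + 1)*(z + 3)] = 2*z + 4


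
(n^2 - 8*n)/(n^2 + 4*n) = (n - 8)/(n + 4)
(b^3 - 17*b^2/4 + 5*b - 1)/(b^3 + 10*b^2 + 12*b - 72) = (4*b^2 - 9*b + 2)/(4*(b^2 + 12*b + 36))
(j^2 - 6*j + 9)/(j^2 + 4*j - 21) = (j - 3)/(j + 7)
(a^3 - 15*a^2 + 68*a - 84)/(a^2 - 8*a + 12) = a - 7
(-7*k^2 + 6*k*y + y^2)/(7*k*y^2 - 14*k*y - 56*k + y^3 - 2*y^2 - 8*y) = (-k + y)/(y^2 - 2*y - 8)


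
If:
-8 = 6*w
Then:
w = -4/3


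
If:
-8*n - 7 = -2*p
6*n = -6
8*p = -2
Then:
No Solution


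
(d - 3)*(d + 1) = d^2 - 2*d - 3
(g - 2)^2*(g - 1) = g^3 - 5*g^2 + 8*g - 4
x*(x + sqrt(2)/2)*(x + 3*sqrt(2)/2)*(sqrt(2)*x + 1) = sqrt(2)*x^4 + 5*x^3 + 7*sqrt(2)*x^2/2 + 3*x/2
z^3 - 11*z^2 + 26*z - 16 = (z - 8)*(z - 2)*(z - 1)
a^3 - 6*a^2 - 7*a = a*(a - 7)*(a + 1)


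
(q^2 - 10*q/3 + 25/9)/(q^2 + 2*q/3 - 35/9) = (3*q - 5)/(3*q + 7)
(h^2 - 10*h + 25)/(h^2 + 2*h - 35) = (h - 5)/(h + 7)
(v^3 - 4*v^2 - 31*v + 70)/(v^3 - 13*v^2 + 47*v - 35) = (v^2 + 3*v - 10)/(v^2 - 6*v + 5)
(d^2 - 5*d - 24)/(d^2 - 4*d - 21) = (d - 8)/(d - 7)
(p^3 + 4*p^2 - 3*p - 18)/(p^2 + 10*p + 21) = (p^2 + p - 6)/(p + 7)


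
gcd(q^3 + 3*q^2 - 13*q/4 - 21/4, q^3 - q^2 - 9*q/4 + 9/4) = q - 3/2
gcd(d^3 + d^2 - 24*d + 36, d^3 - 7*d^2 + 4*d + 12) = d - 2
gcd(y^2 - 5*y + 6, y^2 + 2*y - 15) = y - 3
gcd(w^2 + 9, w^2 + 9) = w^2 + 9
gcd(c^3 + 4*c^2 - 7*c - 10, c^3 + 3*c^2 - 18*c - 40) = c + 5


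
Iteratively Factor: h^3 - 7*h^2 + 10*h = (h - 2)*(h^2 - 5*h) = (h - 5)*(h - 2)*(h)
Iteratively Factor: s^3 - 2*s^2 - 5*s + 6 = (s - 3)*(s^2 + s - 2) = (s - 3)*(s + 2)*(s - 1)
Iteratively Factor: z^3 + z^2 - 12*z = (z)*(z^2 + z - 12) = z*(z + 4)*(z - 3)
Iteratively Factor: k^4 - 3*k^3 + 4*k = (k + 1)*(k^3 - 4*k^2 + 4*k) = (k - 2)*(k + 1)*(k^2 - 2*k) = k*(k - 2)*(k + 1)*(k - 2)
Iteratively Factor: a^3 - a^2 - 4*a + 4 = (a + 2)*(a^2 - 3*a + 2) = (a - 2)*(a + 2)*(a - 1)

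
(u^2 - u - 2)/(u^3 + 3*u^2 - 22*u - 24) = (u - 2)/(u^2 + 2*u - 24)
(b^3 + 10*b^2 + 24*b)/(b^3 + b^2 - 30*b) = (b + 4)/(b - 5)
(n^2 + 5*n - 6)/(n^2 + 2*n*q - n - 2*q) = (n + 6)/(n + 2*q)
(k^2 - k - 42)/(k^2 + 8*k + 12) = (k - 7)/(k + 2)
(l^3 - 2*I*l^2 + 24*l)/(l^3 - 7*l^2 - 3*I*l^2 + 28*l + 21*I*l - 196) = l*(l - 6*I)/(l^2 - 7*l*(1 + I) + 49*I)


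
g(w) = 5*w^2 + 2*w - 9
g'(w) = 10*w + 2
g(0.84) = -3.79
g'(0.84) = 10.40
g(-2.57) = 18.88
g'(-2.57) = -23.70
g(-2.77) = 23.82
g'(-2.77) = -25.70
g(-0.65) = -8.19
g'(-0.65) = -4.50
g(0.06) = -8.86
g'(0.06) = 2.60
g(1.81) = 11.00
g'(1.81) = 20.10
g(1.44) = 4.25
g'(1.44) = 16.40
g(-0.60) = -8.40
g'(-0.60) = -4.00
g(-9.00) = 378.00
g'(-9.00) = -88.00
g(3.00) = 42.00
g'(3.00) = 32.00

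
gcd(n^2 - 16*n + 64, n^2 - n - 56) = n - 8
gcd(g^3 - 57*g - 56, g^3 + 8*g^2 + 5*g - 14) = g + 7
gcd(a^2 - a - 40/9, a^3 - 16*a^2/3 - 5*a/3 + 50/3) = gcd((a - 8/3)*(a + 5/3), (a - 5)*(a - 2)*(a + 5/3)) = a + 5/3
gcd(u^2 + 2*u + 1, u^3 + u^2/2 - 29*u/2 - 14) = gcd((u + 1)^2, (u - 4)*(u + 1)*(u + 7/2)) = u + 1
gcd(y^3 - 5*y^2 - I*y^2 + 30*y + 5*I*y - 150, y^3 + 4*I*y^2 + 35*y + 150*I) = y^2 - I*y + 30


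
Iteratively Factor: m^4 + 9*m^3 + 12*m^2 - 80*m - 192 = (m + 4)*(m^3 + 5*m^2 - 8*m - 48) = (m - 3)*(m + 4)*(m^2 + 8*m + 16) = (m - 3)*(m + 4)^2*(m + 4)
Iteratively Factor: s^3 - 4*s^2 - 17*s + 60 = (s + 4)*(s^2 - 8*s + 15) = (s - 3)*(s + 4)*(s - 5)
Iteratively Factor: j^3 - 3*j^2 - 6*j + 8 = (j + 2)*(j^2 - 5*j + 4) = (j - 1)*(j + 2)*(j - 4)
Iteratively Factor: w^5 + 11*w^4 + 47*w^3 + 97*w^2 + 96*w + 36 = (w + 2)*(w^4 + 9*w^3 + 29*w^2 + 39*w + 18) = (w + 2)^2*(w^3 + 7*w^2 + 15*w + 9) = (w + 2)^2*(w + 3)*(w^2 + 4*w + 3) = (w + 2)^2*(w + 3)^2*(w + 1)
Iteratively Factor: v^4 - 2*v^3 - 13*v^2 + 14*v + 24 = (v - 4)*(v^3 + 2*v^2 - 5*v - 6) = (v - 4)*(v + 1)*(v^2 + v - 6) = (v - 4)*(v + 1)*(v + 3)*(v - 2)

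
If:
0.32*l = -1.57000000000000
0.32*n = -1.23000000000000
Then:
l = -4.91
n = -3.84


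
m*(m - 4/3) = m^2 - 4*m/3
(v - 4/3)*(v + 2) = v^2 + 2*v/3 - 8/3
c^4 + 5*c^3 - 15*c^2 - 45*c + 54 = (c - 3)*(c - 1)*(c + 3)*(c + 6)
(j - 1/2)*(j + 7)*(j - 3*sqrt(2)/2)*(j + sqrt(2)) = j^4 - sqrt(2)*j^3/2 + 13*j^3/2 - 13*j^2/2 - 13*sqrt(2)*j^2/4 - 39*j/2 + 7*sqrt(2)*j/4 + 21/2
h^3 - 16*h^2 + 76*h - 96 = (h - 8)*(h - 6)*(h - 2)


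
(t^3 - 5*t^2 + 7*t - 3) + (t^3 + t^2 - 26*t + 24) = 2*t^3 - 4*t^2 - 19*t + 21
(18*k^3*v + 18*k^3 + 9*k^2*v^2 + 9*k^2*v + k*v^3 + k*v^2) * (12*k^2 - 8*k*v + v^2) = 216*k^5*v + 216*k^5 - 36*k^4*v^2 - 36*k^4*v - 42*k^3*v^3 - 42*k^3*v^2 + k^2*v^4 + k^2*v^3 + k*v^5 + k*v^4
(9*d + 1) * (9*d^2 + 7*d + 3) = 81*d^3 + 72*d^2 + 34*d + 3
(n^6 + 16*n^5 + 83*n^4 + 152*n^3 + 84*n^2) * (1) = n^6 + 16*n^5 + 83*n^4 + 152*n^3 + 84*n^2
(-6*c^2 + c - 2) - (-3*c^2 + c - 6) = 4 - 3*c^2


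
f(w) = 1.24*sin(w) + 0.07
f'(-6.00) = 1.19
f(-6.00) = 0.42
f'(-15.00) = -0.94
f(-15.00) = -0.74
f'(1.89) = -0.39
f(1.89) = 1.25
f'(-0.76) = 0.90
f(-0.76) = -0.78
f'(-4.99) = 0.34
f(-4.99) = 1.26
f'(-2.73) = -1.14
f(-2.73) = -0.43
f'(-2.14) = -0.67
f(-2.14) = -0.97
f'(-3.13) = -1.24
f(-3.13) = 0.06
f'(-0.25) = 1.20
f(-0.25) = -0.24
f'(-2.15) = -0.68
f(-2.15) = -0.97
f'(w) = 1.24*cos(w)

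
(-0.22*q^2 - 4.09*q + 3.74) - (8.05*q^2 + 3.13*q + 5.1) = -8.27*q^2 - 7.22*q - 1.36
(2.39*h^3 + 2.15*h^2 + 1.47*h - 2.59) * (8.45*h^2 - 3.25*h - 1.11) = 20.1955*h^5 + 10.4*h^4 + 2.7811*h^3 - 29.0495*h^2 + 6.7858*h + 2.8749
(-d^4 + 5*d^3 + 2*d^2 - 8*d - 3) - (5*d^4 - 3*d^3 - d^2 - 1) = -6*d^4 + 8*d^3 + 3*d^2 - 8*d - 2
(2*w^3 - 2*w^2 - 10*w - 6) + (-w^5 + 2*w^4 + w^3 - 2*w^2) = -w^5 + 2*w^4 + 3*w^3 - 4*w^2 - 10*w - 6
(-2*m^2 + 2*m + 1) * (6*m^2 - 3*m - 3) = -12*m^4 + 18*m^3 + 6*m^2 - 9*m - 3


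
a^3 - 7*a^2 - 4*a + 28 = (a - 7)*(a - 2)*(a + 2)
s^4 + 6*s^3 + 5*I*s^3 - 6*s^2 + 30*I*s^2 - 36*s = s*(s + 6)*(s + 2*I)*(s + 3*I)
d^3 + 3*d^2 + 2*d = d*(d + 1)*(d + 2)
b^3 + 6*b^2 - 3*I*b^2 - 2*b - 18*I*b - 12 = (b + 6)*(b - 2*I)*(b - I)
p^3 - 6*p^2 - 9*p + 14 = (p - 7)*(p - 1)*(p + 2)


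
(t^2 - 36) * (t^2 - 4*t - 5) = t^4 - 4*t^3 - 41*t^2 + 144*t + 180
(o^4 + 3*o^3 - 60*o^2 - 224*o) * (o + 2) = o^5 + 5*o^4 - 54*o^3 - 344*o^2 - 448*o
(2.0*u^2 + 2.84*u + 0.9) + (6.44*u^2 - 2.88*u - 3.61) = 8.44*u^2 - 0.04*u - 2.71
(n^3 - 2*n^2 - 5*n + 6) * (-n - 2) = -n^4 + 9*n^2 + 4*n - 12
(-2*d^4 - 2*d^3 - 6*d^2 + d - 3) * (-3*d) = 6*d^5 + 6*d^4 + 18*d^3 - 3*d^2 + 9*d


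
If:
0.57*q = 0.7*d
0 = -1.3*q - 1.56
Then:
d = -0.98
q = -1.20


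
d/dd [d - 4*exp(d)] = 1 - 4*exp(d)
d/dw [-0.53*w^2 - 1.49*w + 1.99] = -1.06*w - 1.49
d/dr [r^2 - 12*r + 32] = 2*r - 12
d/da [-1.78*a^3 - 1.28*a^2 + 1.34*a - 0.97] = -5.34*a^2 - 2.56*a + 1.34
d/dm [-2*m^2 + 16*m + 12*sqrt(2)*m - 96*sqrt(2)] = -4*m + 16 + 12*sqrt(2)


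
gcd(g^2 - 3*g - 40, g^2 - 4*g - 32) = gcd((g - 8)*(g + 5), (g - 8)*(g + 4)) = g - 8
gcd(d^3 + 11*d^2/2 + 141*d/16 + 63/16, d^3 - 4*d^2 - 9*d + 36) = d + 3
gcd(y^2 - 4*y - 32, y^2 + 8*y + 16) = y + 4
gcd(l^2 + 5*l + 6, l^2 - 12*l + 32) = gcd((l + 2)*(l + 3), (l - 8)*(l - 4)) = 1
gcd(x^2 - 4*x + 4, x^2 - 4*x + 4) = x^2 - 4*x + 4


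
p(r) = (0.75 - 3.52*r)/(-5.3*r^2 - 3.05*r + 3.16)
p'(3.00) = -0.05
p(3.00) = 0.18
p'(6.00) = -0.01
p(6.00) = 0.10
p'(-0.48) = -1.46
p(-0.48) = 0.72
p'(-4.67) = -0.05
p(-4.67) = -0.18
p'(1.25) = -0.35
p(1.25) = 0.41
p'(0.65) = -10.25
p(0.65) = 1.45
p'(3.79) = -0.03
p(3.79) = 0.15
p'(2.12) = -0.10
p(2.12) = 0.25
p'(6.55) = -0.01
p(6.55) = 0.09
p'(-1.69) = -1.62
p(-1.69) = -0.98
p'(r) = (0.75 - 3.52*r)*(10.6*r + 3.05)/(-5.3*r^2 - 3.05*r + 3.16)^2 - 3.52/(-5.3*r^2 - 3.05*r + 3.16)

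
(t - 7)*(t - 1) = t^2 - 8*t + 7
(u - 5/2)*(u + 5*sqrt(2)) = u^2 - 5*u/2 + 5*sqrt(2)*u - 25*sqrt(2)/2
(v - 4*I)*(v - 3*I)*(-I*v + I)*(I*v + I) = v^4 - 7*I*v^3 - 13*v^2 + 7*I*v + 12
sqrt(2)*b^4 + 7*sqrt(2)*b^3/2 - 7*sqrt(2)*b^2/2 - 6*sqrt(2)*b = b*(b - 3/2)*(b + 4)*(sqrt(2)*b + sqrt(2))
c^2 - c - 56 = (c - 8)*(c + 7)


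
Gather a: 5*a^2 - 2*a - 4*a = 5*a^2 - 6*a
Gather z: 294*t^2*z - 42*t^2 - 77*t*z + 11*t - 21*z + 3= -42*t^2 + 11*t + z*(294*t^2 - 77*t - 21) + 3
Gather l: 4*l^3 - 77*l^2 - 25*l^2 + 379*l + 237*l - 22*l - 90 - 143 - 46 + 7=4*l^3 - 102*l^2 + 594*l - 272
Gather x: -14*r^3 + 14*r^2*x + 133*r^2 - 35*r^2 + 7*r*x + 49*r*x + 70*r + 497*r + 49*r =-14*r^3 + 98*r^2 + 616*r + x*(14*r^2 + 56*r)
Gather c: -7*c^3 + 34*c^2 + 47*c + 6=-7*c^3 + 34*c^2 + 47*c + 6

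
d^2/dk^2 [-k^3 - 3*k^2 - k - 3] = -6*k - 6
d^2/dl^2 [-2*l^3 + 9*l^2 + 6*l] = 18 - 12*l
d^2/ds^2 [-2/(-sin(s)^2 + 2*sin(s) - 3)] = 4*(-2*sin(s)^4 + 3*sin(s)^3 + 7*sin(s)^2 - 9*sin(s) + 1)/(sin(s)^2 - 2*sin(s) + 3)^3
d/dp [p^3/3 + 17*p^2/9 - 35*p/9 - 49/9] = p^2 + 34*p/9 - 35/9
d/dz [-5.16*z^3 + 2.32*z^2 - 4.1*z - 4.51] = -15.48*z^2 + 4.64*z - 4.1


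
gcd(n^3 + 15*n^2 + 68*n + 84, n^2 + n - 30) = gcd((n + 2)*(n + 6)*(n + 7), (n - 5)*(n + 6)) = n + 6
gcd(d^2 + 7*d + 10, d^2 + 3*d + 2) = d + 2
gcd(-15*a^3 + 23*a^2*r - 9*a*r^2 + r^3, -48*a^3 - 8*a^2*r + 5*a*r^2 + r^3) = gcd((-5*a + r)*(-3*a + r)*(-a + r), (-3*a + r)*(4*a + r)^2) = -3*a + r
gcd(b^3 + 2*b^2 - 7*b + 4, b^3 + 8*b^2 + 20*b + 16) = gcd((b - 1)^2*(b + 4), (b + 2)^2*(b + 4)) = b + 4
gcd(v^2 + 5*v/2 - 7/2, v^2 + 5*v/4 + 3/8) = 1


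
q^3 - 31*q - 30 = (q - 6)*(q + 1)*(q + 5)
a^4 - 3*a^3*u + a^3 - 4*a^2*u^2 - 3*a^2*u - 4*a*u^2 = a*(a + 1)*(a - 4*u)*(a + u)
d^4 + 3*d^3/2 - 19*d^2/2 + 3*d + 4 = (d - 2)*(d - 1)*(d + 1/2)*(d + 4)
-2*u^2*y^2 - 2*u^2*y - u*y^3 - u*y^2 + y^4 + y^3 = y*(-2*u + y)*(u + y)*(y + 1)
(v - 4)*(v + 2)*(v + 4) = v^3 + 2*v^2 - 16*v - 32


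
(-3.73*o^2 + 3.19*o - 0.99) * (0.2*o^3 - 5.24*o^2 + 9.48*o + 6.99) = -0.746*o^5 + 20.1832*o^4 - 52.274*o^3 + 9.35609999999999*o^2 + 12.9129*o - 6.9201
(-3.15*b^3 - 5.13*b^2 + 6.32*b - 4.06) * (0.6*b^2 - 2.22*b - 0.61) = -1.89*b^5 + 3.915*b^4 + 17.1021*b^3 - 13.3371*b^2 + 5.158*b + 2.4766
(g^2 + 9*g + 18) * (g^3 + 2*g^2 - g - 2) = g^5 + 11*g^4 + 35*g^3 + 25*g^2 - 36*g - 36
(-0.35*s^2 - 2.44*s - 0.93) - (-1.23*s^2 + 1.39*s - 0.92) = 0.88*s^2 - 3.83*s - 0.01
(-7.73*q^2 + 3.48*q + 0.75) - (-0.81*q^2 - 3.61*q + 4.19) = -6.92*q^2 + 7.09*q - 3.44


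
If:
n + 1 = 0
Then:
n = -1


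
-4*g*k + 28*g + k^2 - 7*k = (-4*g + k)*(k - 7)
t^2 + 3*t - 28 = (t - 4)*(t + 7)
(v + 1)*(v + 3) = v^2 + 4*v + 3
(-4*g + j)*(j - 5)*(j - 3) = -4*g*j^2 + 32*g*j - 60*g + j^3 - 8*j^2 + 15*j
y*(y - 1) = y^2 - y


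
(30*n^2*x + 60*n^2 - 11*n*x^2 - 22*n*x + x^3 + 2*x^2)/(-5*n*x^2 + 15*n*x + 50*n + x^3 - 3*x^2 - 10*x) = (-6*n + x)/(x - 5)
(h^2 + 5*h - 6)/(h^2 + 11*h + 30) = (h - 1)/(h + 5)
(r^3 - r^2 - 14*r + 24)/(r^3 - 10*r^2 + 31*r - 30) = (r + 4)/(r - 5)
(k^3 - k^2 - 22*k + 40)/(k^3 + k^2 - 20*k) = (k - 2)/k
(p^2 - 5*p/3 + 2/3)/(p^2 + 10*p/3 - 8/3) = (p - 1)/(p + 4)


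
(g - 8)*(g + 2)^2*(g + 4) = g^4 - 44*g^2 - 144*g - 128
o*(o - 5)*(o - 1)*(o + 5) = o^4 - o^3 - 25*o^2 + 25*o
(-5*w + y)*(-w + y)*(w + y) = 5*w^3 - w^2*y - 5*w*y^2 + y^3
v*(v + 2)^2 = v^3 + 4*v^2 + 4*v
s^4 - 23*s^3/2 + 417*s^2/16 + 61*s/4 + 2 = (s - 8)*(s - 4)*(s + 1/4)^2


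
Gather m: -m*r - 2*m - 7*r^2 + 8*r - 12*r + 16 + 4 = m*(-r - 2) - 7*r^2 - 4*r + 20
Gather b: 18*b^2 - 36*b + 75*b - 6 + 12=18*b^2 + 39*b + 6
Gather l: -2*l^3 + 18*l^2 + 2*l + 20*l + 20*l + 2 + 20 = -2*l^3 + 18*l^2 + 42*l + 22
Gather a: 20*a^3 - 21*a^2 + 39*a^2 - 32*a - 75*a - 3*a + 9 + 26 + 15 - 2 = 20*a^3 + 18*a^2 - 110*a + 48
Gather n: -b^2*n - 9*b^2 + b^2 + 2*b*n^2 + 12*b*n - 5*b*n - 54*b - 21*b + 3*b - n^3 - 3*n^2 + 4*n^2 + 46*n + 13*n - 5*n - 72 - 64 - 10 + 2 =-8*b^2 - 72*b - n^3 + n^2*(2*b + 1) + n*(-b^2 + 7*b + 54) - 144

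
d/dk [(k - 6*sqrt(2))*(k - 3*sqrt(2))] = 2*k - 9*sqrt(2)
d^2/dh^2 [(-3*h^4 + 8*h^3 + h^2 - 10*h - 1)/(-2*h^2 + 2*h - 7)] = 2*(12*h^6 - 36*h^5 + 162*h^4 - 220*h^3 + 1272*h^2 - 1608*h + 81)/(8*h^6 - 24*h^5 + 108*h^4 - 176*h^3 + 378*h^2 - 294*h + 343)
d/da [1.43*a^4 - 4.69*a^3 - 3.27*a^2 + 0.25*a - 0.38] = 5.72*a^3 - 14.07*a^2 - 6.54*a + 0.25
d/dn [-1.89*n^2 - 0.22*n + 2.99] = -3.78*n - 0.22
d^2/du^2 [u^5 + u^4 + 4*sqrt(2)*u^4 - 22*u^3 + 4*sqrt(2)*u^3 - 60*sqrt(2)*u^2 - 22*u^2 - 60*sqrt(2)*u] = 20*u^3 + 12*u^2 + 48*sqrt(2)*u^2 - 132*u + 24*sqrt(2)*u - 120*sqrt(2) - 44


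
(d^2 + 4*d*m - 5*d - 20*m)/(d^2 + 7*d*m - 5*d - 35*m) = (d + 4*m)/(d + 7*m)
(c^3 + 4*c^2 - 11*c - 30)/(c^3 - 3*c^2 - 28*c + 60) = (c^2 - c - 6)/(c^2 - 8*c + 12)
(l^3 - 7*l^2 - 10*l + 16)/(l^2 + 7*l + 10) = (l^2 - 9*l + 8)/(l + 5)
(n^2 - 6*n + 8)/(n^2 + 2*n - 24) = (n - 2)/(n + 6)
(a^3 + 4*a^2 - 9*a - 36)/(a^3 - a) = (a^3 + 4*a^2 - 9*a - 36)/(a^3 - a)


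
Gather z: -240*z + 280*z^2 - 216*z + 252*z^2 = 532*z^2 - 456*z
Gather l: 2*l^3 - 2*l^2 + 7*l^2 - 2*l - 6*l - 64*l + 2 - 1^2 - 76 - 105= 2*l^3 + 5*l^2 - 72*l - 180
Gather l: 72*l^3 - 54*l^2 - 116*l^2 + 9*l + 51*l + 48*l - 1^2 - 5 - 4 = 72*l^3 - 170*l^2 + 108*l - 10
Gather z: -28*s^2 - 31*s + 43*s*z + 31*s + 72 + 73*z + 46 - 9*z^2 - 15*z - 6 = -28*s^2 - 9*z^2 + z*(43*s + 58) + 112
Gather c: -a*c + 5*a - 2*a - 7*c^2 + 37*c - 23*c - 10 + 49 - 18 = 3*a - 7*c^2 + c*(14 - a) + 21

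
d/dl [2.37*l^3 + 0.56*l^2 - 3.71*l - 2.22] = 7.11*l^2 + 1.12*l - 3.71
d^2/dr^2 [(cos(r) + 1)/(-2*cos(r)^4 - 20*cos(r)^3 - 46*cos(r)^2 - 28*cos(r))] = (376*(1 - cos(r)^2)^2/cos(r)^3 - 12*sin(r)^6/cos(r)^3 - 3*cos(r)^3 + 99*cos(r)^2 - 756*tan(r)^2 - 522 + 342/cos(r) - 756/cos(r)^3)/(2*(cos(r) + 2)^3*(cos(r) + 7)^3)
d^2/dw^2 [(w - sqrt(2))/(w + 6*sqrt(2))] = -14*sqrt(2)/(w + 6*sqrt(2))^3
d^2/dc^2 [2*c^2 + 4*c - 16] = 4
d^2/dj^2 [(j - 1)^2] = 2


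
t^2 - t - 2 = (t - 2)*(t + 1)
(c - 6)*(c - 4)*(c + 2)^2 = c^4 - 6*c^3 - 12*c^2 + 56*c + 96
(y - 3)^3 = y^3 - 9*y^2 + 27*y - 27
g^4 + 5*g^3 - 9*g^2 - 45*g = g*(g - 3)*(g + 3)*(g + 5)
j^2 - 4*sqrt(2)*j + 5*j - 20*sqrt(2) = (j + 5)*(j - 4*sqrt(2))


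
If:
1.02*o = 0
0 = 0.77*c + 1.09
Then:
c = -1.42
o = 0.00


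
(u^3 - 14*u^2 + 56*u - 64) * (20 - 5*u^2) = -5*u^5 + 70*u^4 - 260*u^3 + 40*u^2 + 1120*u - 1280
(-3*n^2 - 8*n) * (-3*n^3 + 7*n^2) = 9*n^5 + 3*n^4 - 56*n^3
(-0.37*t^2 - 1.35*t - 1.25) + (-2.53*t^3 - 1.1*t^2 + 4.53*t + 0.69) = -2.53*t^3 - 1.47*t^2 + 3.18*t - 0.56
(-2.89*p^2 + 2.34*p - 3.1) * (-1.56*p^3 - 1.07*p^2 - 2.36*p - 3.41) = 4.5084*p^5 - 0.5581*p^4 + 9.1526*p^3 + 7.6495*p^2 - 0.6634*p + 10.571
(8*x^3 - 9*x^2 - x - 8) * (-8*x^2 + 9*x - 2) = -64*x^5 + 144*x^4 - 89*x^3 + 73*x^2 - 70*x + 16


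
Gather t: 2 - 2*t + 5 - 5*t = 7 - 7*t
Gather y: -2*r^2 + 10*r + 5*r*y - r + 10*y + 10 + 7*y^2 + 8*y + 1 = -2*r^2 + 9*r + 7*y^2 + y*(5*r + 18) + 11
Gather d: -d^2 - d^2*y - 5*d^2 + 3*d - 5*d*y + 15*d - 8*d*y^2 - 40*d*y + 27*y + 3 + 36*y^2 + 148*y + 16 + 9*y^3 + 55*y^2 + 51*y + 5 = d^2*(-y - 6) + d*(-8*y^2 - 45*y + 18) + 9*y^3 + 91*y^2 + 226*y + 24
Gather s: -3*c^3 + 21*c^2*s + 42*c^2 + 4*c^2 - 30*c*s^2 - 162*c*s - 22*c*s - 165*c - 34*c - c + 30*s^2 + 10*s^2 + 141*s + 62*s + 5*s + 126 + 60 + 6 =-3*c^3 + 46*c^2 - 200*c + s^2*(40 - 30*c) + s*(21*c^2 - 184*c + 208) + 192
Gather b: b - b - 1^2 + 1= 0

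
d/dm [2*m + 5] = 2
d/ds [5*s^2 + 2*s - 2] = 10*s + 2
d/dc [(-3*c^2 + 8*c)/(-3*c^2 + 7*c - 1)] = (3*c^2 + 6*c - 8)/(9*c^4 - 42*c^3 + 55*c^2 - 14*c + 1)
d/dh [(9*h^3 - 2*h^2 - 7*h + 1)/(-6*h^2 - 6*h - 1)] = (-54*h^4 - 108*h^3 - 57*h^2 + 16*h + 13)/(36*h^4 + 72*h^3 + 48*h^2 + 12*h + 1)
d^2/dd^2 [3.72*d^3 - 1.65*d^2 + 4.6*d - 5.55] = 22.32*d - 3.3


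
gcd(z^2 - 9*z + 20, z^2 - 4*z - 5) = z - 5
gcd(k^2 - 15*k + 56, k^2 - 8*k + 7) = k - 7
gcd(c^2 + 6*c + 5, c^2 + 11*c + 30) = c + 5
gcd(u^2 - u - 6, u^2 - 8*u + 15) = u - 3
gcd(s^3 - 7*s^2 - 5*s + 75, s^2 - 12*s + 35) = s - 5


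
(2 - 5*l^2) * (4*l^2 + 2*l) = -20*l^4 - 10*l^3 + 8*l^2 + 4*l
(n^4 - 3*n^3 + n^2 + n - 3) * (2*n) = 2*n^5 - 6*n^4 + 2*n^3 + 2*n^2 - 6*n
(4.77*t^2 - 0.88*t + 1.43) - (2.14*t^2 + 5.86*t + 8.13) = 2.63*t^2 - 6.74*t - 6.7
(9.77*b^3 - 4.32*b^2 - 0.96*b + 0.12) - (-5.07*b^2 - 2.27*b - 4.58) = 9.77*b^3 + 0.75*b^2 + 1.31*b + 4.7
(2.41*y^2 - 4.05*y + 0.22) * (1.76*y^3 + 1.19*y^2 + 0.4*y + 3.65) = 4.2416*y^5 - 4.2601*y^4 - 3.4683*y^3 + 7.4383*y^2 - 14.6945*y + 0.803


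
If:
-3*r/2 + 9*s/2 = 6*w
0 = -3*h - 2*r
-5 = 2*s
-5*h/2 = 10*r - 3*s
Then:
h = 3/5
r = -9/10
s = -5/2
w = -33/20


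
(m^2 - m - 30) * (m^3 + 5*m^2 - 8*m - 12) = m^5 + 4*m^4 - 43*m^3 - 154*m^2 + 252*m + 360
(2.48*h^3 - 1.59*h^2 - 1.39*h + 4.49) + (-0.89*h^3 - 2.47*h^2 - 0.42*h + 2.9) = 1.59*h^3 - 4.06*h^2 - 1.81*h + 7.39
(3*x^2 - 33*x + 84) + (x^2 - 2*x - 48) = 4*x^2 - 35*x + 36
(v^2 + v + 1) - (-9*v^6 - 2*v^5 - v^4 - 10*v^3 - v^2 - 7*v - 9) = 9*v^6 + 2*v^5 + v^4 + 10*v^3 + 2*v^2 + 8*v + 10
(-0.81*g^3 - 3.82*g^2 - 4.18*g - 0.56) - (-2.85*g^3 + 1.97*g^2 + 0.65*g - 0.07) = 2.04*g^3 - 5.79*g^2 - 4.83*g - 0.49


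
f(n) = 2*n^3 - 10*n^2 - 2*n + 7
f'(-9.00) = 664.00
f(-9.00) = -2243.00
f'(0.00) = -2.00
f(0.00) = 7.00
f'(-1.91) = 58.09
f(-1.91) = -39.60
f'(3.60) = 3.76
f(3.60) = -36.49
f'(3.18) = -4.93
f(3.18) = -36.17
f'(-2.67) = 94.17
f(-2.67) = -97.02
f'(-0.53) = 10.29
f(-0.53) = 4.95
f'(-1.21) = 30.98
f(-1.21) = -8.76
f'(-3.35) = 132.34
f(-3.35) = -173.72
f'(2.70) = -12.26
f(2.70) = -31.93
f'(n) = 6*n^2 - 20*n - 2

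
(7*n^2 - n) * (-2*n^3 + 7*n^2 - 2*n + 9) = -14*n^5 + 51*n^4 - 21*n^3 + 65*n^2 - 9*n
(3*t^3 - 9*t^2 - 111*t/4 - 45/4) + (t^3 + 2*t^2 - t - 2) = 4*t^3 - 7*t^2 - 115*t/4 - 53/4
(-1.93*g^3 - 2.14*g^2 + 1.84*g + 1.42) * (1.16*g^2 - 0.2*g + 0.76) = -2.2388*g^5 - 2.0964*g^4 + 1.0956*g^3 - 0.3472*g^2 + 1.1144*g + 1.0792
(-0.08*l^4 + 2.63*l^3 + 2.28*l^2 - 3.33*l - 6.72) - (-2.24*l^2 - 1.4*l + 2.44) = -0.08*l^4 + 2.63*l^3 + 4.52*l^2 - 1.93*l - 9.16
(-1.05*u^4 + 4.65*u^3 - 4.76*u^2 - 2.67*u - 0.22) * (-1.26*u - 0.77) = 1.323*u^5 - 5.0505*u^4 + 2.4171*u^3 + 7.0294*u^2 + 2.3331*u + 0.1694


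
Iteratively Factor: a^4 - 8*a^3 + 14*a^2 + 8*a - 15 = (a + 1)*(a^3 - 9*a^2 + 23*a - 15) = (a - 1)*(a + 1)*(a^2 - 8*a + 15) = (a - 5)*(a - 1)*(a + 1)*(a - 3)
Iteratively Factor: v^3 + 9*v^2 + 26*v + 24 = (v + 4)*(v^2 + 5*v + 6) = (v + 2)*(v + 4)*(v + 3)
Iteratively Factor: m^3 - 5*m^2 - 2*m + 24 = (m - 3)*(m^2 - 2*m - 8) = (m - 4)*(m - 3)*(m + 2)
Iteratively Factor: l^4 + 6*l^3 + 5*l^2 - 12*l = (l + 3)*(l^3 + 3*l^2 - 4*l) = (l + 3)*(l + 4)*(l^2 - l) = (l - 1)*(l + 3)*(l + 4)*(l)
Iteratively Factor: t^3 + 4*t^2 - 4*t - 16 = (t + 2)*(t^2 + 2*t - 8) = (t + 2)*(t + 4)*(t - 2)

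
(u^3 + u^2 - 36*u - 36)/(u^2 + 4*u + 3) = (u^2 - 36)/(u + 3)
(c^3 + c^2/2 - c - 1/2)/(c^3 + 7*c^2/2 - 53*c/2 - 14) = (c^2 - 1)/(c^2 + 3*c - 28)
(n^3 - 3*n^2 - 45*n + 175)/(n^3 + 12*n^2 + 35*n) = (n^2 - 10*n + 25)/(n*(n + 5))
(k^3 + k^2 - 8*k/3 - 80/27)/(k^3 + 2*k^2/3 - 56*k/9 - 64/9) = (9*k^2 - 3*k - 20)/(3*(3*k^2 - 2*k - 16))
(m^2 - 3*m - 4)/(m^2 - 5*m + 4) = (m + 1)/(m - 1)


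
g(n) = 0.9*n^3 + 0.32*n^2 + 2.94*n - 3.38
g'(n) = 2.7*n^2 + 0.64*n + 2.94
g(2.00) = 10.98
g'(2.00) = 15.02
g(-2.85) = -29.99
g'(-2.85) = 23.05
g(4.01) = 71.59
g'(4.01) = 48.92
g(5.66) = 186.70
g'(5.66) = 93.06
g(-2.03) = -15.56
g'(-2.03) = 12.77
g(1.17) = 1.94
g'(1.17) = 7.38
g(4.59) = 103.89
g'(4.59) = 62.76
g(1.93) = 9.96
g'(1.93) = 14.23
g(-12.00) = -1547.78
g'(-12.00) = 384.06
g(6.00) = 220.18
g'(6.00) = 103.98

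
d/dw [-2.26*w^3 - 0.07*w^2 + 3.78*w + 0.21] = -6.78*w^2 - 0.14*w + 3.78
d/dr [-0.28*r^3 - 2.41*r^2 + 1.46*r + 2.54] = -0.84*r^2 - 4.82*r + 1.46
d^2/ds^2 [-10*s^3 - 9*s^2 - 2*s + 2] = -60*s - 18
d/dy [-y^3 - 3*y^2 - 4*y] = -3*y^2 - 6*y - 4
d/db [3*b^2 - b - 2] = 6*b - 1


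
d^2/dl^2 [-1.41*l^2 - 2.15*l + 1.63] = -2.82000000000000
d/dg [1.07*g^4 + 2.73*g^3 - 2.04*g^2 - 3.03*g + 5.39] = 4.28*g^3 + 8.19*g^2 - 4.08*g - 3.03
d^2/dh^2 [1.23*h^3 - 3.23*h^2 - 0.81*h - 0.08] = 7.38*h - 6.46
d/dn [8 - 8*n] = -8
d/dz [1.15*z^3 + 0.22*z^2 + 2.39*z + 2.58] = 3.45*z^2 + 0.44*z + 2.39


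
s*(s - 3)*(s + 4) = s^3 + s^2 - 12*s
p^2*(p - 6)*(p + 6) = p^4 - 36*p^2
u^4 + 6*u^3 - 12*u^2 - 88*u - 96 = (u - 4)*(u + 2)^2*(u + 6)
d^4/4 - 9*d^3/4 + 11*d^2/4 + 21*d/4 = d*(d/4 + 1/4)*(d - 7)*(d - 3)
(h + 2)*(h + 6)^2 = h^3 + 14*h^2 + 60*h + 72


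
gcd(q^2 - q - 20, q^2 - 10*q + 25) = q - 5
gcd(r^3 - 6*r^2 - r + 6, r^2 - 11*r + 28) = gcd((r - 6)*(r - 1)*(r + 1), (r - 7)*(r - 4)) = 1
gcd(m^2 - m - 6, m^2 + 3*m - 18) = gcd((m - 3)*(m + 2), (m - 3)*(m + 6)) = m - 3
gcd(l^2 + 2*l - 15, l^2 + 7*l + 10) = l + 5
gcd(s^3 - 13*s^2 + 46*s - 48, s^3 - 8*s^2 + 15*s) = s - 3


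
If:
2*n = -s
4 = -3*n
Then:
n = -4/3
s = 8/3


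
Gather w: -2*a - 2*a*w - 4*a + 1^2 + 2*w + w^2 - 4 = -6*a + w^2 + w*(2 - 2*a) - 3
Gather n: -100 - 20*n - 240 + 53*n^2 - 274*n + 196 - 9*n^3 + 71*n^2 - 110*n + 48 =-9*n^3 + 124*n^2 - 404*n - 96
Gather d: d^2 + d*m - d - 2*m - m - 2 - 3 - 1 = d^2 + d*(m - 1) - 3*m - 6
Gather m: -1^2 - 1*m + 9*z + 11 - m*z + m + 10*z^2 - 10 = -m*z + 10*z^2 + 9*z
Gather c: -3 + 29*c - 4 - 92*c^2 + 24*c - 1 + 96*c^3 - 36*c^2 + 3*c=96*c^3 - 128*c^2 + 56*c - 8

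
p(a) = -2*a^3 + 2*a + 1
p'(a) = 2 - 6*a^2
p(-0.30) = 0.45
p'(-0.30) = 1.46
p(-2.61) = 31.34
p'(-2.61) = -38.87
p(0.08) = 1.16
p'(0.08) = 1.96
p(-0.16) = 0.69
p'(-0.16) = 1.85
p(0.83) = 1.52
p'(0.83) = -2.13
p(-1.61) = 6.13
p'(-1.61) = -13.55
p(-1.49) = 4.64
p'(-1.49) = -11.32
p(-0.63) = 0.24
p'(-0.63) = -0.38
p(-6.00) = 421.00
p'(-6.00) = -214.00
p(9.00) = -1439.00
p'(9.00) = -484.00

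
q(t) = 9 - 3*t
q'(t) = -3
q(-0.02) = 9.06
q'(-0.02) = -3.00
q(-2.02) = 15.06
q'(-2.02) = -3.00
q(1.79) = 3.63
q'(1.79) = -3.00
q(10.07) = -21.21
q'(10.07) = -3.00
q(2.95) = 0.15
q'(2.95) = -3.00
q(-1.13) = 12.39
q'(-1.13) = -3.00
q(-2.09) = 15.27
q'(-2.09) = -3.00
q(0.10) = 8.70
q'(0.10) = -3.00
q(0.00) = 9.00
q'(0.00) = -3.00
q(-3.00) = 18.00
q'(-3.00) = -3.00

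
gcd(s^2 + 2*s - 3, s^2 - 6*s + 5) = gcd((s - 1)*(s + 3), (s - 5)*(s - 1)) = s - 1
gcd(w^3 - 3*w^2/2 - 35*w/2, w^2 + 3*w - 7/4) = w + 7/2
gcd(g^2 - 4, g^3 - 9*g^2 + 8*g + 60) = g + 2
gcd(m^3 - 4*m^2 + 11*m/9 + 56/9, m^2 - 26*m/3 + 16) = m - 8/3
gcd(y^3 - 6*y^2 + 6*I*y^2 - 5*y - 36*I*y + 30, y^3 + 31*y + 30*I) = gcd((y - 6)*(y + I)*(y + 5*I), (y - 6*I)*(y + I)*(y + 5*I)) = y^2 + 6*I*y - 5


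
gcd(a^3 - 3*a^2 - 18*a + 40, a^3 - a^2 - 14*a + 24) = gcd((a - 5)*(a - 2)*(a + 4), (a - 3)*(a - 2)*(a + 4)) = a^2 + 2*a - 8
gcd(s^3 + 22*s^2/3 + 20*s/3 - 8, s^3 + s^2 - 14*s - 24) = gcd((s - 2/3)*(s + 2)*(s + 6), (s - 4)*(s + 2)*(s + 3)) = s + 2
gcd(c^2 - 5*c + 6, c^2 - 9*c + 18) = c - 3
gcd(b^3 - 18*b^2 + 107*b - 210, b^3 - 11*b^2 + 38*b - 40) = b - 5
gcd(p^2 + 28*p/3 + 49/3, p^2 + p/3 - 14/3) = p + 7/3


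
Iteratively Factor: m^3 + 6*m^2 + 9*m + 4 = (m + 1)*(m^2 + 5*m + 4) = (m + 1)^2*(m + 4)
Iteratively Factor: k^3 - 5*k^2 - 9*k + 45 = (k - 3)*(k^2 - 2*k - 15) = (k - 5)*(k - 3)*(k + 3)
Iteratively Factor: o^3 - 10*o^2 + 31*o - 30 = (o - 2)*(o^2 - 8*o + 15) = (o - 5)*(o - 2)*(o - 3)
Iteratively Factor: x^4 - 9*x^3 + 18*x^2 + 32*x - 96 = (x - 4)*(x^3 - 5*x^2 - 2*x + 24) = (x - 4)^2*(x^2 - x - 6) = (x - 4)^2*(x - 3)*(x + 2)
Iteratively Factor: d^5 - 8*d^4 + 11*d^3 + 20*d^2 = (d - 4)*(d^4 - 4*d^3 - 5*d^2) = (d - 5)*(d - 4)*(d^3 + d^2) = (d - 5)*(d - 4)*(d + 1)*(d^2) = d*(d - 5)*(d - 4)*(d + 1)*(d)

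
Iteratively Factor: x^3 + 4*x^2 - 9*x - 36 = (x + 4)*(x^2 - 9) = (x - 3)*(x + 4)*(x + 3)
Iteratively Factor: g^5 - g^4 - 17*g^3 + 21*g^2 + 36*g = (g + 1)*(g^4 - 2*g^3 - 15*g^2 + 36*g) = (g - 3)*(g + 1)*(g^3 + g^2 - 12*g) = g*(g - 3)*(g + 1)*(g^2 + g - 12) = g*(g - 3)*(g + 1)*(g + 4)*(g - 3)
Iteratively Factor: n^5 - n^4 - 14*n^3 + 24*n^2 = (n - 2)*(n^4 + n^3 - 12*n^2) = n*(n - 2)*(n^3 + n^2 - 12*n) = n*(n - 2)*(n + 4)*(n^2 - 3*n) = n^2*(n - 2)*(n + 4)*(n - 3)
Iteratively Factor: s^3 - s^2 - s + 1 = (s - 1)*(s^2 - 1) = (s - 1)*(s + 1)*(s - 1)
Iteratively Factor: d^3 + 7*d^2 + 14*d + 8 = (d + 1)*(d^2 + 6*d + 8) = (d + 1)*(d + 4)*(d + 2)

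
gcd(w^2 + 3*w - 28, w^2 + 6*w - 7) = w + 7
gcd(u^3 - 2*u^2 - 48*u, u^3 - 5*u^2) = u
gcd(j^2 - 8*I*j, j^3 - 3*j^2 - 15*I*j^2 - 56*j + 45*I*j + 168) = j - 8*I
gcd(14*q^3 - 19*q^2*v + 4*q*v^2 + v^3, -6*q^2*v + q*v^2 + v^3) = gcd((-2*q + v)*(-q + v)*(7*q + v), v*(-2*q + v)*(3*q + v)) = 2*q - v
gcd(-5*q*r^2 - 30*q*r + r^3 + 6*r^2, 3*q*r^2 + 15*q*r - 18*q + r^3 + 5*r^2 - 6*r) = r + 6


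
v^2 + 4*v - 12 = (v - 2)*(v + 6)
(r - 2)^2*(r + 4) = r^3 - 12*r + 16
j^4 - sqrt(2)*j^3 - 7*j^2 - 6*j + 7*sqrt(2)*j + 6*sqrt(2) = (j - 3)*(j + 1)*(j + 2)*(j - sqrt(2))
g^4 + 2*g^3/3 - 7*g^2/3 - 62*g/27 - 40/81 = (g - 5/3)*(g + 1/3)*(g + 2/3)*(g + 4/3)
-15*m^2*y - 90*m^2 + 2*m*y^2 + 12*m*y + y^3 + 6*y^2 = (-3*m + y)*(5*m + y)*(y + 6)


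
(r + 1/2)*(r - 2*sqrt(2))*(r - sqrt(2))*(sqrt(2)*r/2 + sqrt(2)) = sqrt(2)*r^4/2 - 3*r^3 + 5*sqrt(2)*r^3/4 - 15*r^2/2 + 5*sqrt(2)*r^2/2 - 3*r + 5*sqrt(2)*r + 2*sqrt(2)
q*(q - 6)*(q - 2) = q^3 - 8*q^2 + 12*q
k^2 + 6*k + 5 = (k + 1)*(k + 5)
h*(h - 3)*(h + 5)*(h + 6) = h^4 + 8*h^3 - 3*h^2 - 90*h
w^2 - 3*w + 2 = (w - 2)*(w - 1)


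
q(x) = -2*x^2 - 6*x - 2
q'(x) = -4*x - 6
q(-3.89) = -8.92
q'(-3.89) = 9.56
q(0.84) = -8.45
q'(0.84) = -9.36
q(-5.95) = -37.10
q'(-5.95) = 17.80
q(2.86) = -35.52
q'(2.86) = -17.44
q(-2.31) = 1.19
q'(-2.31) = 3.24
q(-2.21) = 1.49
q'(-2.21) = 2.84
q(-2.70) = -0.38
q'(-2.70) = 4.80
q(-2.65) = -0.15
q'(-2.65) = 4.60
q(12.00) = -362.00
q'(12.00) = -54.00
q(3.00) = -38.00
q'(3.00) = -18.00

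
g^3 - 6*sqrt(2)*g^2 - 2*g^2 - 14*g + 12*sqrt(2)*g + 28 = (g - 2)*(g - 7*sqrt(2))*(g + sqrt(2))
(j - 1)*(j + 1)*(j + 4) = j^3 + 4*j^2 - j - 4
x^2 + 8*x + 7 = (x + 1)*(x + 7)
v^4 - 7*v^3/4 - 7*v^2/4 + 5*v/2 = v*(v - 2)*(v - 1)*(v + 5/4)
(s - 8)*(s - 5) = s^2 - 13*s + 40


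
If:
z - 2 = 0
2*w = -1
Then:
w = -1/2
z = 2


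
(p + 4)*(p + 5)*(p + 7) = p^3 + 16*p^2 + 83*p + 140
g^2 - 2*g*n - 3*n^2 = (g - 3*n)*(g + n)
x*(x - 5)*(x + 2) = x^3 - 3*x^2 - 10*x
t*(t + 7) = t^2 + 7*t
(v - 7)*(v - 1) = v^2 - 8*v + 7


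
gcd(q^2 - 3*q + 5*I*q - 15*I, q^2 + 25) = q + 5*I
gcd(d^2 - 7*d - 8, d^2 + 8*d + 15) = 1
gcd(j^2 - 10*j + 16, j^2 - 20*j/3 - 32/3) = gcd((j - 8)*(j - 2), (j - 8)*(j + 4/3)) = j - 8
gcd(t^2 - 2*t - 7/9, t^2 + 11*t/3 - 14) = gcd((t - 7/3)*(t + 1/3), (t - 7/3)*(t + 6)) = t - 7/3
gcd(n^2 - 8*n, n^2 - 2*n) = n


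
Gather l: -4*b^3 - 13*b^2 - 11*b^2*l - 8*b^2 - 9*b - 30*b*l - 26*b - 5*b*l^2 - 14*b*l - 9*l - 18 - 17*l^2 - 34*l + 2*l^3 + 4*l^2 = -4*b^3 - 21*b^2 - 35*b + 2*l^3 + l^2*(-5*b - 13) + l*(-11*b^2 - 44*b - 43) - 18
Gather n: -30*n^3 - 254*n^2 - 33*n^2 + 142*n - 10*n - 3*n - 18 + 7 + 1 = -30*n^3 - 287*n^2 + 129*n - 10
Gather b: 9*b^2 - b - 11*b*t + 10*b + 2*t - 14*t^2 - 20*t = 9*b^2 + b*(9 - 11*t) - 14*t^2 - 18*t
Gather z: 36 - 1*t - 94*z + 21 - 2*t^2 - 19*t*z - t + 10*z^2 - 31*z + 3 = -2*t^2 - 2*t + 10*z^2 + z*(-19*t - 125) + 60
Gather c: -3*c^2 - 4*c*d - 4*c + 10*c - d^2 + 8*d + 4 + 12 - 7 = -3*c^2 + c*(6 - 4*d) - d^2 + 8*d + 9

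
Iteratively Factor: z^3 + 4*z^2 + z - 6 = (z + 3)*(z^2 + z - 2) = (z + 2)*(z + 3)*(z - 1)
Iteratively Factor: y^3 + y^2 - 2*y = (y)*(y^2 + y - 2) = y*(y - 1)*(y + 2)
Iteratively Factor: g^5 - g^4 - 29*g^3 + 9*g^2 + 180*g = (g + 4)*(g^4 - 5*g^3 - 9*g^2 + 45*g) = (g - 3)*(g + 4)*(g^3 - 2*g^2 - 15*g) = (g - 5)*(g - 3)*(g + 4)*(g^2 + 3*g) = (g - 5)*(g - 3)*(g + 3)*(g + 4)*(g)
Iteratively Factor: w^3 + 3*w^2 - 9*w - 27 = (w + 3)*(w^2 - 9) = (w + 3)^2*(w - 3)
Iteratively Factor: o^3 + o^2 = (o)*(o^2 + o) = o*(o + 1)*(o)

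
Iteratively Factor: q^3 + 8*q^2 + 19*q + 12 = (q + 3)*(q^2 + 5*q + 4) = (q + 1)*(q + 3)*(q + 4)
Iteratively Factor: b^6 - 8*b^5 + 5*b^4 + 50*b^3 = (b)*(b^5 - 8*b^4 + 5*b^3 + 50*b^2) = b^2*(b^4 - 8*b^3 + 5*b^2 + 50*b) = b^2*(b - 5)*(b^3 - 3*b^2 - 10*b) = b^2*(b - 5)^2*(b^2 + 2*b) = b^3*(b - 5)^2*(b + 2)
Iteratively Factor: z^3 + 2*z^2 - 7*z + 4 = (z - 1)*(z^2 + 3*z - 4) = (z - 1)*(z + 4)*(z - 1)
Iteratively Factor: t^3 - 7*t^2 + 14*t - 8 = (t - 1)*(t^2 - 6*t + 8) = (t - 4)*(t - 1)*(t - 2)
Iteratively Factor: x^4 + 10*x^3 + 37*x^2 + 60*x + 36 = (x + 2)*(x^3 + 8*x^2 + 21*x + 18) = (x + 2)*(x + 3)*(x^2 + 5*x + 6) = (x + 2)*(x + 3)^2*(x + 2)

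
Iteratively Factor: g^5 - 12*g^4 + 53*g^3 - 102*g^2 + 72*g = (g)*(g^4 - 12*g^3 + 53*g^2 - 102*g + 72) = g*(g - 2)*(g^3 - 10*g^2 + 33*g - 36) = g*(g - 3)*(g - 2)*(g^2 - 7*g + 12) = g*(g - 3)^2*(g - 2)*(g - 4)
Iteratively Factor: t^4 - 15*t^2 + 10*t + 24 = (t + 4)*(t^3 - 4*t^2 + t + 6) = (t + 1)*(t + 4)*(t^2 - 5*t + 6) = (t - 2)*(t + 1)*(t + 4)*(t - 3)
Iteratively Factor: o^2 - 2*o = (o)*(o - 2)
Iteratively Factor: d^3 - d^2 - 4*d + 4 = (d - 1)*(d^2 - 4) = (d - 2)*(d - 1)*(d + 2)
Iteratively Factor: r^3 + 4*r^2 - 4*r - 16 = (r + 4)*(r^2 - 4) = (r - 2)*(r + 4)*(r + 2)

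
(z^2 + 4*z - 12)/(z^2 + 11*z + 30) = (z - 2)/(z + 5)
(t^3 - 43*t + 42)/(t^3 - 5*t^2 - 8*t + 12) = (t + 7)/(t + 2)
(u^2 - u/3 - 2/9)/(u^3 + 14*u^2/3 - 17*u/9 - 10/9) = 1/(u + 5)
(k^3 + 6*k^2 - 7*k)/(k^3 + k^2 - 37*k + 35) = k/(k - 5)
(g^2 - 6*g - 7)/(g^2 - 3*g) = (g^2 - 6*g - 7)/(g*(g - 3))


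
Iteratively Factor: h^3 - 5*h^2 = (h)*(h^2 - 5*h) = h*(h - 5)*(h)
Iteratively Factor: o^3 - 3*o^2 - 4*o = (o)*(o^2 - 3*o - 4) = o*(o - 4)*(o + 1)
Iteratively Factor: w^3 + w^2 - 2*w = (w)*(w^2 + w - 2) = w*(w - 1)*(w + 2)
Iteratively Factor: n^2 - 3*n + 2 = (n - 2)*(n - 1)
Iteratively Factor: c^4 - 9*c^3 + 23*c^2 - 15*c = (c - 1)*(c^3 - 8*c^2 + 15*c) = (c - 5)*(c - 1)*(c^2 - 3*c) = c*(c - 5)*(c - 1)*(c - 3)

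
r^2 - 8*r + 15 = (r - 5)*(r - 3)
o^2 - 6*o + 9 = (o - 3)^2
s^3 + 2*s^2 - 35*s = s*(s - 5)*(s + 7)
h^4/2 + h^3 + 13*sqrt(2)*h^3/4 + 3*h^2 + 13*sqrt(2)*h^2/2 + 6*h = h*(h/2 + 1)*(h + sqrt(2)/2)*(h + 6*sqrt(2))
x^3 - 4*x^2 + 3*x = x*(x - 3)*(x - 1)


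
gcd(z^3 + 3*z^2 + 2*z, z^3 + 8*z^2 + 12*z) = z^2 + 2*z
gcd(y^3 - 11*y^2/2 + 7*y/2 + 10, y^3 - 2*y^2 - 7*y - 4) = y^2 - 3*y - 4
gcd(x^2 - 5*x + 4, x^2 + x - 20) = x - 4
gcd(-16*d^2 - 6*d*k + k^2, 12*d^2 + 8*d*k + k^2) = 2*d + k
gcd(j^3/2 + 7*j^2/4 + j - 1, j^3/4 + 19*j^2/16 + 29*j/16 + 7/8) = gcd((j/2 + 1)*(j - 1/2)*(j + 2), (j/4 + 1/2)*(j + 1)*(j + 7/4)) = j + 2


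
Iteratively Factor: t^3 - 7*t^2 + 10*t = (t - 5)*(t^2 - 2*t) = t*(t - 5)*(t - 2)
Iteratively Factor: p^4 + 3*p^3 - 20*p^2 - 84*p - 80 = (p - 5)*(p^3 + 8*p^2 + 20*p + 16) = (p - 5)*(p + 2)*(p^2 + 6*p + 8) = (p - 5)*(p + 2)*(p + 4)*(p + 2)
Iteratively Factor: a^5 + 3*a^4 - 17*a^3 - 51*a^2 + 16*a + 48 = (a + 4)*(a^4 - a^3 - 13*a^2 + a + 12) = (a + 1)*(a + 4)*(a^3 - 2*a^2 - 11*a + 12) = (a + 1)*(a + 3)*(a + 4)*(a^2 - 5*a + 4) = (a - 4)*(a + 1)*(a + 3)*(a + 4)*(a - 1)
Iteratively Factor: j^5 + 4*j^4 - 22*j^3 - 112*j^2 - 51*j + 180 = (j + 4)*(j^4 - 22*j^2 - 24*j + 45) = (j + 3)*(j + 4)*(j^3 - 3*j^2 - 13*j + 15) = (j - 5)*(j + 3)*(j + 4)*(j^2 + 2*j - 3) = (j - 5)*(j + 3)^2*(j + 4)*(j - 1)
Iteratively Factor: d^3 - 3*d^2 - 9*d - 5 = (d - 5)*(d^2 + 2*d + 1) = (d - 5)*(d + 1)*(d + 1)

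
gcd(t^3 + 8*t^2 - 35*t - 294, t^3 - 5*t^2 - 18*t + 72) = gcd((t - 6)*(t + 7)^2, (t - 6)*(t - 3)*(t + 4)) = t - 6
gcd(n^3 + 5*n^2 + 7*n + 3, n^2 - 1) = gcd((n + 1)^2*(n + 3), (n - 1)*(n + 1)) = n + 1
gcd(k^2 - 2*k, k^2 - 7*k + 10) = k - 2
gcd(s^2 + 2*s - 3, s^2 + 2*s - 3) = s^2 + 2*s - 3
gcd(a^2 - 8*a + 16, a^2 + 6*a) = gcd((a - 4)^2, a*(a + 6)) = 1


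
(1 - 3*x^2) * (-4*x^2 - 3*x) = 12*x^4 + 9*x^3 - 4*x^2 - 3*x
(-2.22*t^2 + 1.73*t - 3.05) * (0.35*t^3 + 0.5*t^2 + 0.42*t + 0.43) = -0.777*t^5 - 0.5045*t^4 - 1.1349*t^3 - 1.753*t^2 - 0.5371*t - 1.3115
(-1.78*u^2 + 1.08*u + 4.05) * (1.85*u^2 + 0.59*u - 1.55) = -3.293*u^4 + 0.9478*u^3 + 10.8887*u^2 + 0.7155*u - 6.2775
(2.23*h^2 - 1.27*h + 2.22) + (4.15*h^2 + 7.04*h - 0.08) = 6.38*h^2 + 5.77*h + 2.14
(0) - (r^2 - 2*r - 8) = -r^2 + 2*r + 8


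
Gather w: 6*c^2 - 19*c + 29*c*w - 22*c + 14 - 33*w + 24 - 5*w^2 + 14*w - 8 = 6*c^2 - 41*c - 5*w^2 + w*(29*c - 19) + 30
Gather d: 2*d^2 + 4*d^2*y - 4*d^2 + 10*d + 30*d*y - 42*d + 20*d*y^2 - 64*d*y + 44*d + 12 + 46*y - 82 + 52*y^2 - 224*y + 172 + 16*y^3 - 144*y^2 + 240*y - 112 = d^2*(4*y - 2) + d*(20*y^2 - 34*y + 12) + 16*y^3 - 92*y^2 + 62*y - 10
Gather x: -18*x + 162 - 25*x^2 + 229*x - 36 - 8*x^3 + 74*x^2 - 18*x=-8*x^3 + 49*x^2 + 193*x + 126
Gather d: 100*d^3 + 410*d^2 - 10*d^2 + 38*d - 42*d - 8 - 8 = 100*d^3 + 400*d^2 - 4*d - 16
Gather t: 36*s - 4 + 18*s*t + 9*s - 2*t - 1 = 45*s + t*(18*s - 2) - 5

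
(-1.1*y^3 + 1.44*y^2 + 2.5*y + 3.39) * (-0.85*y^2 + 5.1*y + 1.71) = 0.935*y^5 - 6.834*y^4 + 3.338*y^3 + 12.3309*y^2 + 21.564*y + 5.7969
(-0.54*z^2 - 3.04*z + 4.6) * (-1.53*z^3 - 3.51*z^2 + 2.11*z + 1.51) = 0.8262*z^5 + 6.5466*z^4 + 2.493*z^3 - 23.3758*z^2 + 5.1156*z + 6.946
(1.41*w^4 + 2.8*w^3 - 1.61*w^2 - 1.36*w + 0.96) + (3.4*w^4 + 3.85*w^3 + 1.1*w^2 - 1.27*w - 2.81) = 4.81*w^4 + 6.65*w^3 - 0.51*w^2 - 2.63*w - 1.85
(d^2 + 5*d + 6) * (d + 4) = d^3 + 9*d^2 + 26*d + 24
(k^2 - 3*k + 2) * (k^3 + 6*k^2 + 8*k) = k^5 + 3*k^4 - 8*k^3 - 12*k^2 + 16*k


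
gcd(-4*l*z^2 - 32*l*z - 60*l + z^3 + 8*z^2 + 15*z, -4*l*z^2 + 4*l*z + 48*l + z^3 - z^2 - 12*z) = -4*l*z - 12*l + z^2 + 3*z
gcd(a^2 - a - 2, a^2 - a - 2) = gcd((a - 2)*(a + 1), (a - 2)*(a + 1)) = a^2 - a - 2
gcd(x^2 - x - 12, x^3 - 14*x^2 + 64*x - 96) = x - 4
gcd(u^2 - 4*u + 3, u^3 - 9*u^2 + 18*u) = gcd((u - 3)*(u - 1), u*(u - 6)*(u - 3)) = u - 3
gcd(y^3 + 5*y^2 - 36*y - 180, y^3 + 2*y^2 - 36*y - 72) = y^2 - 36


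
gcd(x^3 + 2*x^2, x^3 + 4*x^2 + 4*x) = x^2 + 2*x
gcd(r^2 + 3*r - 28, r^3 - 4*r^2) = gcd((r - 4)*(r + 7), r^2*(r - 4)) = r - 4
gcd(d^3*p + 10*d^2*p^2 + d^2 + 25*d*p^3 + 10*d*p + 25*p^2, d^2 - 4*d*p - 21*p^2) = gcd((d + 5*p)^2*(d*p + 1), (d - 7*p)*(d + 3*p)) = 1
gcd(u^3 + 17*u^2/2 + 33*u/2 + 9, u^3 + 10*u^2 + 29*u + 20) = u + 1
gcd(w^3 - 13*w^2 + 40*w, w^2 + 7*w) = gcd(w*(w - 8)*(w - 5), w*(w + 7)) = w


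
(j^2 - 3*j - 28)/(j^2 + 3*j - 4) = (j - 7)/(j - 1)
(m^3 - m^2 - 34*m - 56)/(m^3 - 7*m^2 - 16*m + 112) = (m + 2)/(m - 4)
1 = 1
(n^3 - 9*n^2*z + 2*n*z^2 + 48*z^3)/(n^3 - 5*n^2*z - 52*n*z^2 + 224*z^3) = (-n^2 + n*z + 6*z^2)/(-n^2 - 3*n*z + 28*z^2)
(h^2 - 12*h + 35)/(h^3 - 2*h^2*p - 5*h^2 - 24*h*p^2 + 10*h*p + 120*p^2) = (7 - h)/(-h^2 + 2*h*p + 24*p^2)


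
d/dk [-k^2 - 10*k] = -2*k - 10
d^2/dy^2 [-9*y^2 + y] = -18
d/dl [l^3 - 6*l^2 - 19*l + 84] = 3*l^2 - 12*l - 19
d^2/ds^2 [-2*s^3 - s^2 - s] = -12*s - 2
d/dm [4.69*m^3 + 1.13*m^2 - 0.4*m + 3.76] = 14.07*m^2 + 2.26*m - 0.4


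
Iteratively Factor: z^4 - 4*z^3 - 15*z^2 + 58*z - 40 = (z - 2)*(z^3 - 2*z^2 - 19*z + 20) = (z - 5)*(z - 2)*(z^2 + 3*z - 4) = (z - 5)*(z - 2)*(z - 1)*(z + 4)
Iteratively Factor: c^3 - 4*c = (c - 2)*(c^2 + 2*c) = c*(c - 2)*(c + 2)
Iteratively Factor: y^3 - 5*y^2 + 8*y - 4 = (y - 1)*(y^2 - 4*y + 4) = (y - 2)*(y - 1)*(y - 2)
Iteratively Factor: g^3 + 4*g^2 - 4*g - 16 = (g - 2)*(g^2 + 6*g + 8) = (g - 2)*(g + 2)*(g + 4)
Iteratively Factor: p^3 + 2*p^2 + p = (p + 1)*(p^2 + p) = p*(p + 1)*(p + 1)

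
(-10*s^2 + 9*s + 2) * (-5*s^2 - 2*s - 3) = 50*s^4 - 25*s^3 + 2*s^2 - 31*s - 6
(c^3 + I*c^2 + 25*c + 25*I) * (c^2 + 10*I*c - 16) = c^5 + 11*I*c^4 - c^3 + 259*I*c^2 - 650*c - 400*I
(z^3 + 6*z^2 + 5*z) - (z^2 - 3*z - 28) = z^3 + 5*z^2 + 8*z + 28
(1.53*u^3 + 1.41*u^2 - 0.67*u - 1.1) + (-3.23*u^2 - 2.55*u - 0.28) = 1.53*u^3 - 1.82*u^2 - 3.22*u - 1.38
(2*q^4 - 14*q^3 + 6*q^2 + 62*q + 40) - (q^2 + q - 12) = 2*q^4 - 14*q^3 + 5*q^2 + 61*q + 52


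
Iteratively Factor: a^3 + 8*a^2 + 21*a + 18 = (a + 3)*(a^2 + 5*a + 6) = (a + 3)^2*(a + 2)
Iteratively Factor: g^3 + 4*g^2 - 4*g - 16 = (g + 4)*(g^2 - 4) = (g - 2)*(g + 4)*(g + 2)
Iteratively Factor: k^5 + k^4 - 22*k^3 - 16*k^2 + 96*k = (k)*(k^4 + k^3 - 22*k^2 - 16*k + 96) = k*(k - 4)*(k^3 + 5*k^2 - 2*k - 24) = k*(k - 4)*(k + 3)*(k^2 + 2*k - 8) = k*(k - 4)*(k + 3)*(k + 4)*(k - 2)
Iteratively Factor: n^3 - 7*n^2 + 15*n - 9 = (n - 3)*(n^2 - 4*n + 3) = (n - 3)^2*(n - 1)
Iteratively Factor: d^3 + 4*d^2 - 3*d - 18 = (d - 2)*(d^2 + 6*d + 9) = (d - 2)*(d + 3)*(d + 3)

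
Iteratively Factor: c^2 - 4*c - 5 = (c + 1)*(c - 5)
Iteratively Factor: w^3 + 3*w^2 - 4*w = (w)*(w^2 + 3*w - 4) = w*(w + 4)*(w - 1)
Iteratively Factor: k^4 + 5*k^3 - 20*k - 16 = (k + 1)*(k^3 + 4*k^2 - 4*k - 16) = (k + 1)*(k + 4)*(k^2 - 4) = (k - 2)*(k + 1)*(k + 4)*(k + 2)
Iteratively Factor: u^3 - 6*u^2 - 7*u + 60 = (u - 4)*(u^2 - 2*u - 15) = (u - 4)*(u + 3)*(u - 5)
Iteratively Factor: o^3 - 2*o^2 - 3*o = (o + 1)*(o^2 - 3*o) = o*(o + 1)*(o - 3)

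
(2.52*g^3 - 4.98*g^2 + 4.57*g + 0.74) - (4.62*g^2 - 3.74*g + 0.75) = 2.52*g^3 - 9.6*g^2 + 8.31*g - 0.01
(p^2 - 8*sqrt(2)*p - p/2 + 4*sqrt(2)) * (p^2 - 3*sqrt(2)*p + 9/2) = p^4 - 11*sqrt(2)*p^3 - p^3/2 + 11*sqrt(2)*p^2/2 + 105*p^2/2 - 36*sqrt(2)*p - 105*p/4 + 18*sqrt(2)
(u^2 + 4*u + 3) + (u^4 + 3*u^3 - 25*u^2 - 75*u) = u^4 + 3*u^3 - 24*u^2 - 71*u + 3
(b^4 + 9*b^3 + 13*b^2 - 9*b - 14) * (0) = 0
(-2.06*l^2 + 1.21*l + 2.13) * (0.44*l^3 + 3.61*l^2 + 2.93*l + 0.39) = -0.9064*l^5 - 6.9042*l^4 - 0.7305*l^3 + 10.4312*l^2 + 6.7128*l + 0.8307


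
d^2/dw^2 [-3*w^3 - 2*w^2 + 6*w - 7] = -18*w - 4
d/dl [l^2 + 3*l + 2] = 2*l + 3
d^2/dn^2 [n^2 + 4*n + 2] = 2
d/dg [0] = 0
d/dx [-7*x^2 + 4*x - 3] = 4 - 14*x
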